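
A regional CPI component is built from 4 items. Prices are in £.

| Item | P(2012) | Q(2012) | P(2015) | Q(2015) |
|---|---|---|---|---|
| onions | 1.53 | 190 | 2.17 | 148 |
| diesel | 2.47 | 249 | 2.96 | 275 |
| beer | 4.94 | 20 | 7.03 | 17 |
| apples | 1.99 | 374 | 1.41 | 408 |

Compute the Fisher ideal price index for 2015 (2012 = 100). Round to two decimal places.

102.74

Laspeyres component (base-period weights):
ΣP(2015)Q(2012) = 2.17×190 + 2.96×249 + 7.03×20 + 1.41×374 = 412.3 + 737.04 + 140.6 + 527.34 = 1817.28
ΣP(2012)Q(2012) = 1.53×190 + 2.47×249 + 4.94×20 + 1.99×374 = 290.7 + 615.03 + 98.8 + 744.26 = 1748.79
L = 1817.28 / 1748.79 × 100 = 103.9164
Paasche component (current-period weights):
ΣP(2015)Q(2015) = 2.17×148 + 2.96×275 + 7.03×17 + 1.41×408 = 321.16 + 814 + 119.51 + 575.28 = 1829.95
ΣP(2012)Q(2015) = 1.53×148 + 2.47×275 + 4.94×17 + 1.99×408 = 226.44 + 679.25 + 83.98 + 811.92 = 1801.59
P = 1829.95 / 1801.59 × 100 = 101.5742
Fisher = √(L × P) = √(103.9164 × 101.5742) = 102.7386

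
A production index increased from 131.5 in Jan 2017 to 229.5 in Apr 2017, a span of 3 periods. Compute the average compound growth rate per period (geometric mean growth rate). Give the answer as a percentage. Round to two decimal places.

20.40%

Growth factor = (229.5/131.5)^(1/3) = (1.745247)^(1/3) = 1.203979
Growth rate = 1.203979 − 1 = 0.203979 = 20.3979%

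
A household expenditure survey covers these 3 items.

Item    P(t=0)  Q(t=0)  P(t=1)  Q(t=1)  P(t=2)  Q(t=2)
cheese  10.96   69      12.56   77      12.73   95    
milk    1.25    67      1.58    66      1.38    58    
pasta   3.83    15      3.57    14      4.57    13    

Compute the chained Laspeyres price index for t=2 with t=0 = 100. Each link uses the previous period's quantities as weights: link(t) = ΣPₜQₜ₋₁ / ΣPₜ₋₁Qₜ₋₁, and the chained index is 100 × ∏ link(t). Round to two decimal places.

Link t=0→t=1:
ΣP(t=1)Q(t=0) = 12.56×69 + 1.58×67 + 3.57×15 = 866.64 + 105.86 + 53.55 = 1026.05
ΣP(t=0)Q(t=0) = 10.96×69 + 1.25×67 + 3.83×15 = 756.24 + 83.75 + 57.45 = 897.44
link = 1026.05/897.44 = 1.143308
Link t=1→t=2:
ΣP(t=2)Q(t=1) = 12.73×77 + 1.38×66 + 4.57×14 = 980.21 + 91.08 + 63.98 = 1135.27
ΣP(t=1)Q(t=1) = 12.56×77 + 1.58×66 + 3.57×14 = 967.12 + 104.28 + 49.98 = 1121.38
link = 1135.27/1121.38 = 1.012387
Chained index = 100 × 1.143308 × 1.012387 = 115.7469

115.75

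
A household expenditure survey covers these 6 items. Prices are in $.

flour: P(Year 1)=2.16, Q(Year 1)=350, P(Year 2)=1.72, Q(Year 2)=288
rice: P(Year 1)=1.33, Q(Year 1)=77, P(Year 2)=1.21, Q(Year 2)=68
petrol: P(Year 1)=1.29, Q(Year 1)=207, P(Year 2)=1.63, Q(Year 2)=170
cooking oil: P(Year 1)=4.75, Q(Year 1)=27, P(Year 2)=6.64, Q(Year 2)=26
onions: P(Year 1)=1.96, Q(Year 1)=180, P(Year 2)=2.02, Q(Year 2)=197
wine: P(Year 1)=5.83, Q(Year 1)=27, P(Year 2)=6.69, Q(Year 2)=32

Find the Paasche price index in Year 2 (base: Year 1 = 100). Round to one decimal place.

100.7

Paasche price index uses current-period quantities as weights.
ΣP(Year 2)·Q(Year 2) = 1.72×288 + 1.21×68 + 1.63×170 + 6.64×26 + 2.02×197 + 6.69×32 = 495.36 + 82.28 + 277.1 + 172.64 + 397.94 + 214.08 = 1639.4
ΣP(Year 1)·Q(Year 2) = 2.16×288 + 1.33×68 + 1.29×170 + 4.75×26 + 1.96×197 + 5.83×32 = 622.08 + 90.44 + 219.3 + 123.5 + 386.12 + 186.56 = 1628
Index = 1639.4 / 1628 × 100 = 100.7002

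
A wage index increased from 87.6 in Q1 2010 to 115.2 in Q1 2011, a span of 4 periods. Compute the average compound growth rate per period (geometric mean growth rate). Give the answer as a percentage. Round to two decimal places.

7.09%

Growth factor = (115.2/87.6)^(1/4) = (1.315068)^(1/4) = 1.070871
Growth rate = 1.070871 − 1 = 0.070871 = 7.0871%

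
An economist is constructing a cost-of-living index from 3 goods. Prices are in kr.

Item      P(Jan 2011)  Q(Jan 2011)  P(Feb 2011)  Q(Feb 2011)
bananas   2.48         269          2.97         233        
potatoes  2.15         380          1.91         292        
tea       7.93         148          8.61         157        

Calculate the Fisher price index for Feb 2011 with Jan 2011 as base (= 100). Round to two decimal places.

105.73

Laspeyres component (base-period weights):
ΣP(Feb 2011)Q(Jan 2011) = 2.97×269 + 1.91×380 + 8.61×148 = 798.93 + 725.8 + 1274.28 = 2799.01
ΣP(Jan 2011)Q(Jan 2011) = 2.48×269 + 2.15×380 + 7.93×148 = 667.12 + 817 + 1173.64 = 2657.76
L = 2799.01 / 2657.76 × 100 = 105.3146
Paasche component (current-period weights):
ΣP(Feb 2011)Q(Feb 2011) = 2.97×233 + 1.91×292 + 8.61×157 = 692.01 + 557.72 + 1351.77 = 2601.5
ΣP(Jan 2011)Q(Feb 2011) = 2.48×233 + 2.15×292 + 7.93×157 = 577.84 + 627.8 + 1245.01 = 2450.65
P = 2601.5 / 2450.65 × 100 = 106.1555
Fisher = √(L × P) = √(105.3146 × 106.1555) = 105.7342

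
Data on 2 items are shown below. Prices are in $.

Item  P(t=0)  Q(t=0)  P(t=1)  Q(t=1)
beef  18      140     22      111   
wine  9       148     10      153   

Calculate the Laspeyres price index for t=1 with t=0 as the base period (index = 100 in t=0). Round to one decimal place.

118.4

Laspeyres price index uses base-period quantities as weights.
ΣP(t=1)·Q(t=0) = 22×140 + 10×148 = 3080 + 1480 = 4560
ΣP(t=0)·Q(t=0) = 18×140 + 9×148 = 2520 + 1332 = 3852
Index = 4560 / 3852 × 100 = 118.3801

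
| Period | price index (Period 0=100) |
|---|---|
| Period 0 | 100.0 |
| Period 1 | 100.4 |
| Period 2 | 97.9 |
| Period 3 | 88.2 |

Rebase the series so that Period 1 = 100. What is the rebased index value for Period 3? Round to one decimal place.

87.8

Rebased(Period 3) = 88.2 / 100.4 × 100 = 87.8486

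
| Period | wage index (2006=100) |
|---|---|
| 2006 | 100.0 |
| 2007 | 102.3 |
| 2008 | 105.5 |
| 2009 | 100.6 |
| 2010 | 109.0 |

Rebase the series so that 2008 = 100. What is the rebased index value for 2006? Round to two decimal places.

94.79

Rebased(2006) = 100.0 / 105.5 × 100 = 94.7867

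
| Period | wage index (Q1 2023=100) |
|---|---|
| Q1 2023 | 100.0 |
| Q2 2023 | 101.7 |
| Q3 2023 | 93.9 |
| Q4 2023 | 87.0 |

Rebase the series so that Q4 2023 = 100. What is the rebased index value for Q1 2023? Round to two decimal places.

114.94

Rebased(Q1 2023) = 100.0 / 87.0 × 100 = 114.9425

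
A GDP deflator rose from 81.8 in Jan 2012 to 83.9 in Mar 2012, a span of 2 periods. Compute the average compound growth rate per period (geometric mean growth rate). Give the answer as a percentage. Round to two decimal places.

1.28%

Growth factor = (83.9/81.8)^(1/2) = (1.025672)^(1/2) = 1.012755
Growth rate = 1.012755 − 1 = 0.012755 = 1.2755%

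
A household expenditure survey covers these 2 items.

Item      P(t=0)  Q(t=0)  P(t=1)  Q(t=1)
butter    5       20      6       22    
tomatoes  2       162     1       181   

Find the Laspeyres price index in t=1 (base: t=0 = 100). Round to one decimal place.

Laspeyres price index uses base-period quantities as weights.
ΣP(t=1)·Q(t=0) = 6×20 + 1×162 = 120 + 162 = 282
ΣP(t=0)·Q(t=0) = 5×20 + 2×162 = 100 + 324 = 424
Index = 282 / 424 × 100 = 66.5094

66.5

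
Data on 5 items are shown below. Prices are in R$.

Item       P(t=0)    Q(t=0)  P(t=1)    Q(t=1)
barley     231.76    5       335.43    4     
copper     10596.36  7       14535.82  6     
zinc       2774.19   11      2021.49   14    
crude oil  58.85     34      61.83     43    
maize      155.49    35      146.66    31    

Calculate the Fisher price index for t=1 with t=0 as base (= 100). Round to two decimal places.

114.66

Laspeyres component (base-period weights):
ΣP(t=1)Q(t=0) = 335.43×5 + 14535.82×7 + 2021.49×11 + 61.83×34 + 146.66×35 = 1677.15 + 101750.74 + 22236.39 + 2102.22 + 5133.1 = 132899.6
ΣP(t=0)Q(t=0) = 231.76×5 + 10596.36×7 + 2774.19×11 + 58.85×34 + 155.49×35 = 1158.8 + 74174.52 + 30516.09 + 2000.9 + 5442.15 = 113292.46
L = 132899.6 / 113292.46 × 100 = 117.3067
Paasche component (current-period weights):
ΣP(t=1)Q(t=1) = 335.43×4 + 14535.82×6 + 2021.49×14 + 61.83×43 + 146.66×31 = 1341.72 + 87214.92 + 28300.86 + 2658.69 + 4546.46 = 124062.65
ΣP(t=0)Q(t=1) = 231.76×4 + 10596.36×6 + 2774.19×14 + 58.85×43 + 155.49×31 = 927.04 + 63578.16 + 38838.66 + 2530.55 + 4820.19 = 110694.6
P = 124062.65 / 110694.6 × 100 = 112.0765
Fisher = √(L × P) = √(117.3067 × 112.0765) = 114.6618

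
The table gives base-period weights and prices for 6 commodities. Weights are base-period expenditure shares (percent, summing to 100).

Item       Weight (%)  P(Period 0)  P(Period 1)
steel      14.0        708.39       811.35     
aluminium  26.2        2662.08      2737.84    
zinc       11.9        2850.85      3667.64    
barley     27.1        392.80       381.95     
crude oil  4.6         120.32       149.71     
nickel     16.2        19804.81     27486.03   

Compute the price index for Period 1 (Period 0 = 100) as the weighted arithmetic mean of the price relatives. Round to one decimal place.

steel: 14.0 × (811.35/708.39) = 14.0 × 1.145344 = 16.0348
aluminium: 26.2 × (2737.84/2662.08) = 26.2 × 1.028459 = 26.9456
zinc: 11.9 × (3667.64/2850.85) = 11.9 × 1.286508 = 15.3094
barley: 27.1 × (381.95/392.80) = 27.1 × 0.972378 = 26.3514
crude oil: 4.6 × (149.71/120.32) = 4.6 × 1.244265 = 5.7236
nickel: 16.2 × (27486.03/19804.81) = 16.2 × 1.387846 = 22.4831
Index = Σ wᵢ·(p₁ᵢ/p₀ᵢ) = 16.0348 + 26.9456 + 15.3094 + 26.3514 + 5.7236 + 22.4831 = 112.8480

112.8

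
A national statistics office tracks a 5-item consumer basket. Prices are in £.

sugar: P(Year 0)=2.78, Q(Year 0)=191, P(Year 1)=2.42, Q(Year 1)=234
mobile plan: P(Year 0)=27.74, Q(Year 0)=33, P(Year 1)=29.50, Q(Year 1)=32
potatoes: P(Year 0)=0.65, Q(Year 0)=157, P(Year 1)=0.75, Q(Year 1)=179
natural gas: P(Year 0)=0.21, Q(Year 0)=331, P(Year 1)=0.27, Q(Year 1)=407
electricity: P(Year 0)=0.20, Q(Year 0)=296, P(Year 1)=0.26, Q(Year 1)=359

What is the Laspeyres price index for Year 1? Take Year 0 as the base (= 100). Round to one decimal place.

Laspeyres price index uses base-period quantities as weights.
ΣP(Year 1)·Q(Year 0) = 2.42×191 + 29.50×33 + 0.75×157 + 0.27×331 + 0.26×296 = 462.22 + 973.5 + 117.75 + 89.37 + 76.96 = 1719.8
ΣP(Year 0)·Q(Year 0) = 2.78×191 + 27.74×33 + 0.65×157 + 0.21×331 + 0.20×296 = 530.98 + 915.42 + 102.05 + 69.51 + 59.2 = 1677.16
Index = 1719.8 / 1677.16 × 100 = 102.5424

102.5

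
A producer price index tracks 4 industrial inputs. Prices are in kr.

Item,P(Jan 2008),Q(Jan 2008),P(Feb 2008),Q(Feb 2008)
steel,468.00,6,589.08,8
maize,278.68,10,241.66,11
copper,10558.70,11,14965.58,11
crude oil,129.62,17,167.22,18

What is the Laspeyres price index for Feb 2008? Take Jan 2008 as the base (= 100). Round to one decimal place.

Laspeyres price index uses base-period quantities as weights.
ΣP(Feb 2008)·Q(Jan 2008) = 589.08×6 + 241.66×10 + 14965.58×11 + 167.22×17 = 3534.48 + 2416.6 + 164621.38 + 2842.74 = 173415.2
ΣP(Jan 2008)·Q(Jan 2008) = 468.00×6 + 278.68×10 + 10558.70×11 + 129.62×17 = 2808 + 2786.8 + 116145.7 + 2203.54 = 123944.04
Index = 173415.2 / 123944.04 × 100 = 139.9141

139.9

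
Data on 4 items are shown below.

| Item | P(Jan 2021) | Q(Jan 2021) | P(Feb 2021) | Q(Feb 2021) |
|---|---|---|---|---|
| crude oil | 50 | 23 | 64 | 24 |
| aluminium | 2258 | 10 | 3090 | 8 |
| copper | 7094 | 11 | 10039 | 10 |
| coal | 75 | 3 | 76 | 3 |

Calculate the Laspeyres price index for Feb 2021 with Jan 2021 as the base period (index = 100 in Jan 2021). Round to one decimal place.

140.2

Laspeyres price index uses base-period quantities as weights.
ΣP(Feb 2021)·Q(Jan 2021) = 64×23 + 3090×10 + 10039×11 + 76×3 = 1472 + 30900 + 110429 + 228 = 143029
ΣP(Jan 2021)·Q(Jan 2021) = 50×23 + 2258×10 + 7094×11 + 75×3 = 1150 + 22580 + 78034 + 225 = 101989
Index = 143029 / 101989 × 100 = 140.2396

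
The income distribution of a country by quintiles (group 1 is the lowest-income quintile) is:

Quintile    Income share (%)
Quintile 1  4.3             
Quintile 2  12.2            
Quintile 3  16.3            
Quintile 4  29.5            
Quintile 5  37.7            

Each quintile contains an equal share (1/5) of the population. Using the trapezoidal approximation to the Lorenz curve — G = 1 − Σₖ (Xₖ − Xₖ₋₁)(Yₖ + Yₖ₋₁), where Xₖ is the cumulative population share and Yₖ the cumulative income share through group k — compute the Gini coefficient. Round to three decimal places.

0.336

Cumulative income shares Yₖ: 0.0430, 0.1650, 0.3280, 0.6230, 1.0000
Σ (Xₖ−Xₖ₋₁)(Yₖ+Yₖ₋₁) = (1/5)(0.0430+0.0000) + (1/5)(0.1650+0.0430) + (1/5)(0.3280+0.1650) + (1/5)(0.6230+0.3280) + (1/5)(1.0000+0.6230)
  = 0.0086 + 0.0416 + 0.0986 + 0.1902 + 0.3246 = 0.6636
G = 1 − 0.6636 = 0.3364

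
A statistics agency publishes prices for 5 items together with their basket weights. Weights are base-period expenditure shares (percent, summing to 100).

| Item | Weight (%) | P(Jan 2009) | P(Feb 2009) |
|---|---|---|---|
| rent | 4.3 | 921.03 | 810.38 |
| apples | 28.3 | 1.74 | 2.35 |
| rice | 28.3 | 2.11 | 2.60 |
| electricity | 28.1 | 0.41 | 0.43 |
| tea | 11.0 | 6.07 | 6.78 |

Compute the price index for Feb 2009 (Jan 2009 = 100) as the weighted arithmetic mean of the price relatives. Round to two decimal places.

118.63

rent: 4.3 × (810.38/921.03) = 4.3 × 0.879863 = 3.7834
apples: 28.3 × (2.35/1.74) = 28.3 × 1.350575 = 38.2213
rice: 28.3 × (2.60/2.11) = 28.3 × 1.232227 = 34.8720
electricity: 28.1 × (0.43/0.41) = 28.1 × 1.048780 = 29.4707
tea: 11.0 × (6.78/6.07) = 11.0 × 1.116969 = 12.2867
Index = Σ wᵢ·(p₁ᵢ/p₀ᵢ) = 3.7834 + 38.2213 + 34.8720 + 29.4707 + 12.2867 = 118.6341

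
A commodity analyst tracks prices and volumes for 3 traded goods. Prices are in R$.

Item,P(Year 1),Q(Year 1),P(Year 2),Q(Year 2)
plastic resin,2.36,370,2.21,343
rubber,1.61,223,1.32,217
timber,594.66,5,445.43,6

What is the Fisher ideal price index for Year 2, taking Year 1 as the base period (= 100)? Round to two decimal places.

Laspeyres component (base-period weights):
ΣP(Year 2)Q(Year 1) = 2.21×370 + 1.32×223 + 445.43×5 = 817.7 + 294.36 + 2227.15 = 3339.21
ΣP(Year 1)Q(Year 1) = 2.36×370 + 1.61×223 + 594.66×5 = 873.2 + 359.03 + 2973.3 = 4205.53
L = 3339.21 / 4205.53 × 100 = 79.4005
Paasche component (current-period weights):
ΣP(Year 2)Q(Year 2) = 2.21×343 + 1.32×217 + 445.43×6 = 758.03 + 286.44 + 2672.58 = 3717.05
ΣP(Year 1)Q(Year 2) = 2.36×343 + 1.61×217 + 594.66×6 = 809.48 + 349.37 + 3567.96 = 4726.81
P = 3717.05 / 4726.81 × 100 = 78.6376
Fisher = √(L × P) = √(79.4005 × 78.6376) = 79.0181

79.02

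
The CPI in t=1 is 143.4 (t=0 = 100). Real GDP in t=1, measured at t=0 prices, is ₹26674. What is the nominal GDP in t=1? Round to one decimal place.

38250.5

Nominal = Real × (Index/100) = 26674 × (143.4/100)
        = 26674 × 1.434 = 38250.5160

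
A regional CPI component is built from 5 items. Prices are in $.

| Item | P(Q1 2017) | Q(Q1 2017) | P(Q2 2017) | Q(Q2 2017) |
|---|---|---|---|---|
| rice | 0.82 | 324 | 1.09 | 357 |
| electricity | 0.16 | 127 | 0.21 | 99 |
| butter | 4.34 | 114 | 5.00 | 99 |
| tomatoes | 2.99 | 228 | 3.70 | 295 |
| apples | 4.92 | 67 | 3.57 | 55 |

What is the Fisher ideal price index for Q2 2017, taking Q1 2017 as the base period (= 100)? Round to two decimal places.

114.69

Laspeyres component (base-period weights):
ΣP(Q2 2017)Q(Q1 2017) = 1.09×324 + 0.21×127 + 5.00×114 + 3.70×228 + 3.57×67 = 353.16 + 26.67 + 570 + 843.6 + 239.19 = 2032.62
ΣP(Q1 2017)Q(Q1 2017) = 0.82×324 + 0.16×127 + 4.34×114 + 2.99×228 + 4.92×67 = 265.68 + 20.32 + 494.76 + 681.72 + 329.64 = 1792.12
L = 2032.62 / 1792.12 × 100 = 113.4199
Paasche component (current-period weights):
ΣP(Q2 2017)Q(Q2 2017) = 1.09×357 + 0.21×99 + 5.00×99 + 3.70×295 + 3.57×55 = 389.13 + 20.79 + 495 + 1091.5 + 196.35 = 2192.77
ΣP(Q1 2017)Q(Q2 2017) = 0.82×357 + 0.16×99 + 4.34×99 + 2.99×295 + 4.92×55 = 292.74 + 15.84 + 429.66 + 882.05 + 270.6 = 1890.89
P = 2192.77 / 1890.89 × 100 = 115.9650
Fisher = √(L × P) = √(113.4199 × 115.9650) = 114.6854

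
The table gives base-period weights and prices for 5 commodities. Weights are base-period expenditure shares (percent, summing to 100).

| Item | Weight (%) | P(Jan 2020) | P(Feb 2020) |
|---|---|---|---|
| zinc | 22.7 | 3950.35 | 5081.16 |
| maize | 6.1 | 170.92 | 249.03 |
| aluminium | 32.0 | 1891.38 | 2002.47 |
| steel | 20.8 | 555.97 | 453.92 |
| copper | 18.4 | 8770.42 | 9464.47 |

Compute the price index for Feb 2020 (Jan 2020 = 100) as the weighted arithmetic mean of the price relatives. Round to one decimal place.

108.8

zinc: 22.7 × (5081.16/3950.35) = 22.7 × 1.286256 = 29.1980
maize: 6.1 × (249.03/170.92) = 6.1 × 1.456997 = 8.8877
aluminium: 32.0 × (2002.47/1891.38) = 32.0 × 1.058735 = 33.8795
steel: 20.8 × (453.92/555.97) = 20.8 × 0.816447 = 16.9821
copper: 18.4 × (9464.47/8770.42) = 18.4 × 1.079135 = 19.8561
Index = Σ wᵢ·(p₁ᵢ/p₀ᵢ) = 29.1980 + 8.8877 + 33.8795 + 16.9821 + 19.8561 = 108.8034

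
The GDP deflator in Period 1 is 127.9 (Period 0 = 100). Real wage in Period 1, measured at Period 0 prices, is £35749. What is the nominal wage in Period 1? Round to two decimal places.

Nominal = Real × (Index/100) = 35749 × (127.9/100)
        = 35749 × 1.279 = 45722.9710

45722.97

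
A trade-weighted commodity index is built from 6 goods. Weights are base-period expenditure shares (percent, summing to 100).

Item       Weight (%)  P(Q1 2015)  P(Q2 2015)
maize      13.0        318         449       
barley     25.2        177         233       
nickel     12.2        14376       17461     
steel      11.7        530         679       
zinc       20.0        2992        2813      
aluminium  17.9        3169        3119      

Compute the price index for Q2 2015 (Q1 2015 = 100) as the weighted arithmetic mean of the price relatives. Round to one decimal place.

maize: 13.0 × (449/318) = 13.0 × 1.411950 = 18.3553
barley: 25.2 × (233/177) = 25.2 × 1.316384 = 33.1729
nickel: 12.2 × (17461/14376) = 12.2 × 1.214594 = 14.8180
steel: 11.7 × (679/530) = 11.7 × 1.281132 = 14.9892
zinc: 20.0 × (2813/2992) = 20.0 × 0.940174 = 18.8035
aluminium: 17.9 × (3119/3169) = 17.9 × 0.984222 = 17.6176
Index = Σ wᵢ·(p₁ᵢ/p₀ᵢ) = 18.3553 + 33.1729 + 14.8180 + 14.9892 + 18.8035 + 17.6176 = 117.7566

117.8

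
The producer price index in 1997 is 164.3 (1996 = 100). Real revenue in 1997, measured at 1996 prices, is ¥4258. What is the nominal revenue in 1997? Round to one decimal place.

6995.9

Nominal = Real × (Index/100) = 4258 × (164.3/100)
        = 4258 × 1.643 = 6995.8940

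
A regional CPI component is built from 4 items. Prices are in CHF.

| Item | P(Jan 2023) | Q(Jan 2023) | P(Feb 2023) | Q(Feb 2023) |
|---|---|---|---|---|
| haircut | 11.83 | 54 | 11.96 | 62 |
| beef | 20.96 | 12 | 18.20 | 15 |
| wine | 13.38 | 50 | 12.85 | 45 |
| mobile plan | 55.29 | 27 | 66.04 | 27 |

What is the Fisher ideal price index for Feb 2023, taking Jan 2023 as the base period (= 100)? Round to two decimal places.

Laspeyres component (base-period weights):
ΣP(Feb 2023)Q(Jan 2023) = 11.96×54 + 18.20×12 + 12.85×50 + 66.04×27 = 645.84 + 218.4 + 642.5 + 1783.08 = 3289.82
ΣP(Jan 2023)Q(Jan 2023) = 11.83×54 + 20.96×12 + 13.38×50 + 55.29×27 = 638.82 + 251.52 + 669 + 1492.83 = 3052.17
L = 3289.82 / 3052.17 × 100 = 107.7863
Paasche component (current-period weights):
ΣP(Feb 2023)Q(Feb 2023) = 11.96×62 + 18.20×15 + 12.85×45 + 66.04×27 = 741.52 + 273 + 578.25 + 1783.08 = 3375.85
ΣP(Jan 2023)Q(Feb 2023) = 11.83×62 + 20.96×15 + 13.38×45 + 55.29×27 = 733.46 + 314.4 + 602.1 + 1492.83 = 3142.79
P = 3375.85 / 3142.79 × 100 = 107.4157
Fisher = √(L × P) = √(107.7863 × 107.4157) = 107.6008

107.60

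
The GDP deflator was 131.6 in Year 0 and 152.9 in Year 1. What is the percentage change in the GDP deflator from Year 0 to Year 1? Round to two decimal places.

Change = (152.9 − 131.6) / 131.6 × 100
       = 21.3 / 131.6 × 100 = 16.1854%

16.19%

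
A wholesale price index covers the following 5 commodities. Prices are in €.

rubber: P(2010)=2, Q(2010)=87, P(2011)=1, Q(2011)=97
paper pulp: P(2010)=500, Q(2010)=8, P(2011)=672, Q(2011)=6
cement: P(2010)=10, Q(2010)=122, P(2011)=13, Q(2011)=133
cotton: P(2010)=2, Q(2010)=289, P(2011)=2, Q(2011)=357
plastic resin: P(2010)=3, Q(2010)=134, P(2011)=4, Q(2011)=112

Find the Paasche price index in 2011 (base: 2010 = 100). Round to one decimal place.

125.9

Paasche price index uses current-period quantities as weights.
ΣP(2011)·Q(2011) = 1×97 + 672×6 + 13×133 + 2×357 + 4×112 = 97 + 4032 + 1729 + 714 + 448 = 7020
ΣP(2010)·Q(2011) = 2×97 + 500×6 + 10×133 + 2×357 + 3×112 = 194 + 3000 + 1330 + 714 + 336 = 5574
Index = 7020 / 5574 × 100 = 125.9419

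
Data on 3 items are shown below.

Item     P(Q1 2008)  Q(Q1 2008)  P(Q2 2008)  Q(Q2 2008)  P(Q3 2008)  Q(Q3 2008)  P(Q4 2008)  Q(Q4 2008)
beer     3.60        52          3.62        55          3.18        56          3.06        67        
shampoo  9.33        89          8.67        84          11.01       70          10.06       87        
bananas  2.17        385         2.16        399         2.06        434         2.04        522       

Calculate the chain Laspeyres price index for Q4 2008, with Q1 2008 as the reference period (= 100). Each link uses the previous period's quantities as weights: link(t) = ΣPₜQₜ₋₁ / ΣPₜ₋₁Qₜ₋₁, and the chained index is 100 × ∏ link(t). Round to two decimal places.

Link Q1 2008→Q2 2008:
ΣP(Q2 2008)Q(Q1 2008) = 3.62×52 + 8.67×89 + 2.16×385 = 188.24 + 771.63 + 831.6 = 1791.47
ΣP(Q1 2008)Q(Q1 2008) = 3.60×52 + 9.33×89 + 2.17×385 = 187.2 + 830.37 + 835.45 = 1853.02
link = 1791.47/1853.02 = 0.966784
Link Q2 2008→Q3 2008:
ΣP(Q3 2008)Q(Q2 2008) = 3.18×55 + 11.01×84 + 2.06×399 = 174.9 + 924.84 + 821.94 = 1921.68
ΣP(Q2 2008)Q(Q2 2008) = 3.62×55 + 8.67×84 + 2.16×399 = 199.1 + 728.28 + 861.84 = 1789.22
link = 1921.68/1789.22 = 1.074032
Link Q3 2008→Q4 2008:
ΣP(Q4 2008)Q(Q3 2008) = 3.06×56 + 10.06×70 + 2.04×434 = 171.36 + 704.2 + 885.36 = 1760.92
ΣP(Q3 2008)Q(Q3 2008) = 3.18×56 + 11.01×70 + 2.06×434 = 178.08 + 770.7 + 894.04 = 1842.82
link = 1760.92/1842.82 = 0.955557
Chained index = 100 × 0.966784 × 1.074032 × 0.955557 = 99.2210

99.22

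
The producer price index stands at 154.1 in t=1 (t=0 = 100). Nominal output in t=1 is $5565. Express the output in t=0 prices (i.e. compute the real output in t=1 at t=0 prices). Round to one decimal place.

3611.3

Real = Nominal ÷ (Index/100) = 5565 ÷ (154.1/100)
     = 5565 ÷ 1.541 = 3611.2914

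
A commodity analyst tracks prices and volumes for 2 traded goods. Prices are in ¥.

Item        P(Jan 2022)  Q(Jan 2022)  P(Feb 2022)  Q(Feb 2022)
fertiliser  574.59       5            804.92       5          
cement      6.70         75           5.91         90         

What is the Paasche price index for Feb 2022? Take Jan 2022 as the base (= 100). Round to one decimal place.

131.1

Paasche price index uses current-period quantities as weights.
ΣP(Feb 2022)·Q(Feb 2022) = 804.92×5 + 5.91×90 = 4024.6 + 531.9 = 4556.5
ΣP(Jan 2022)·Q(Feb 2022) = 574.59×5 + 6.70×90 = 2872.95 + 603 = 3475.95
Index = 4556.5 / 3475.95 × 100 = 131.0865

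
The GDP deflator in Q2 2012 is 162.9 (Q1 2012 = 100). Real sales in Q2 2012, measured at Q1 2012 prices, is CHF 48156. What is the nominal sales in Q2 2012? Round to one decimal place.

Nominal = Real × (Index/100) = 48156 × (162.9/100)
        = 48156 × 1.629 = 78446.1240

78446.1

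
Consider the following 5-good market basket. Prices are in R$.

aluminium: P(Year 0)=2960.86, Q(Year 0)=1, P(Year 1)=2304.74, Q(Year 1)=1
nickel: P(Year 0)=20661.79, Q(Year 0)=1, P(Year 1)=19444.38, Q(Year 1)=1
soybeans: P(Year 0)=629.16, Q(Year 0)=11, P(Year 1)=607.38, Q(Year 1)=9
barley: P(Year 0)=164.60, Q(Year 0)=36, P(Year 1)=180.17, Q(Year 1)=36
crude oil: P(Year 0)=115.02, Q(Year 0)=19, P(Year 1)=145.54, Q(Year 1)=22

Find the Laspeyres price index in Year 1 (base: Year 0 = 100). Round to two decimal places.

97.48

Laspeyres price index uses base-period quantities as weights.
ΣP(Year 1)·Q(Year 0) = 2304.74×1 + 19444.38×1 + 607.38×11 + 180.17×36 + 145.54×19 = 2304.74 + 19444.38 + 6681.18 + 6486.12 + 2765.26 = 37681.68
ΣP(Year 0)·Q(Year 0) = 2960.86×1 + 20661.79×1 + 629.16×11 + 164.60×36 + 115.02×19 = 2960.86 + 20661.79 + 6920.76 + 5925.6 + 2185.38 = 38654.39
Index = 37681.68 / 38654.39 × 100 = 97.4836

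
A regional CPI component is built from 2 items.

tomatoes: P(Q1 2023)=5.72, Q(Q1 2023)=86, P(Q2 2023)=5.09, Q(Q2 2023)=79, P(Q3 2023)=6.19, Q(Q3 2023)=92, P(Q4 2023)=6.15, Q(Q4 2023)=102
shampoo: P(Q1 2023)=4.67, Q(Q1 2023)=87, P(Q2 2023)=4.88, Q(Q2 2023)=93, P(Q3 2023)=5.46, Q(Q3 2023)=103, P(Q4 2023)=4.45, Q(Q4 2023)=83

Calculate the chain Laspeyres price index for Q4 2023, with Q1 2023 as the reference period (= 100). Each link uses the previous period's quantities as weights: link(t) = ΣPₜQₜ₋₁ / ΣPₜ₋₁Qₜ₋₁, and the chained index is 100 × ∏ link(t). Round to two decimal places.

Link Q1 2023→Q2 2023:
ΣP(Q2 2023)Q(Q1 2023) = 5.09×86 + 4.88×87 = 437.74 + 424.56 = 862.3
ΣP(Q1 2023)Q(Q1 2023) = 5.72×86 + 4.67×87 = 491.92 + 406.29 = 898.21
link = 862.3/898.21 = 0.960020
Link Q2 2023→Q3 2023:
ΣP(Q3 2023)Q(Q2 2023) = 6.19×79 + 5.46×93 = 489.01 + 507.78 = 996.79
ΣP(Q2 2023)Q(Q2 2023) = 5.09×79 + 4.88×93 = 402.11 + 453.84 = 855.95
link = 996.79/855.95 = 1.164542
Link Q3 2023→Q4 2023:
ΣP(Q4 2023)Q(Q3 2023) = 6.15×92 + 4.45×103 = 565.8 + 458.35 = 1024.15
ΣP(Q3 2023)Q(Q3 2023) = 6.19×92 + 5.46×103 = 569.48 + 562.38 = 1131.86
link = 1024.15/1131.86 = 0.904838
Chained index = 100 × 0.960020 × 1.164542 × 0.904838 = 101.1595

101.16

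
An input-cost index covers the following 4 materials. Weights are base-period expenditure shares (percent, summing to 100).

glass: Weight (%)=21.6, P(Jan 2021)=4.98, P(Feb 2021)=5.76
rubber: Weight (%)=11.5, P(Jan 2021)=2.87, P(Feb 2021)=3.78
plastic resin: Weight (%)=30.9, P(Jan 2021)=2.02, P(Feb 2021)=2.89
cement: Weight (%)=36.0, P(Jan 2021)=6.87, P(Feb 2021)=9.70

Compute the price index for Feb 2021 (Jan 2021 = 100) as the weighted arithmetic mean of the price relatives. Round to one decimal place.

135.2

glass: 21.6 × (5.76/4.98) = 21.6 × 1.156627 = 24.9831
rubber: 11.5 × (3.78/2.87) = 11.5 × 1.317073 = 15.1463
plastic resin: 30.9 × (2.89/2.02) = 30.9 × 1.430693 = 44.2084
cement: 36.0 × (9.70/6.87) = 36.0 × 1.411936 = 50.8297
Index = Σ wᵢ·(p₁ᵢ/p₀ᵢ) = 24.9831 + 15.1463 + 44.2084 + 50.8297 = 135.1676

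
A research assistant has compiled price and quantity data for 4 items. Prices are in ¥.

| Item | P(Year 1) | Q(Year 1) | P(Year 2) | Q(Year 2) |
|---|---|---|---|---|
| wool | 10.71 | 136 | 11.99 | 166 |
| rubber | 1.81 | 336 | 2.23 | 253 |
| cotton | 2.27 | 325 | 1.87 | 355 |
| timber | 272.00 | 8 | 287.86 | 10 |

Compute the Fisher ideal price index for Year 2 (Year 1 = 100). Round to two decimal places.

Laspeyres component (base-period weights):
ΣP(Year 2)Q(Year 1) = 11.99×136 + 2.23×336 + 1.87×325 + 287.86×8 = 1630.64 + 749.28 + 607.75 + 2302.88 = 5290.55
ΣP(Year 1)Q(Year 1) = 10.71×136 + 1.81×336 + 2.27×325 + 272.00×8 = 1456.56 + 608.16 + 737.75 + 2176 = 4978.47
L = 5290.55 / 4978.47 × 100 = 106.2686
Paasche component (current-period weights):
ΣP(Year 2)Q(Year 2) = 11.99×166 + 2.23×253 + 1.87×355 + 287.86×10 = 1990.34 + 564.19 + 663.85 + 2878.6 = 6096.98
ΣP(Year 1)Q(Year 2) = 10.71×166 + 1.81×253 + 2.27×355 + 272.00×10 = 1777.86 + 457.93 + 805.85 + 2720 = 5761.64
P = 6096.98 / 5761.64 × 100 = 105.8202
Fisher = √(L × P) = √(106.2686 × 105.8202) = 106.0442

106.04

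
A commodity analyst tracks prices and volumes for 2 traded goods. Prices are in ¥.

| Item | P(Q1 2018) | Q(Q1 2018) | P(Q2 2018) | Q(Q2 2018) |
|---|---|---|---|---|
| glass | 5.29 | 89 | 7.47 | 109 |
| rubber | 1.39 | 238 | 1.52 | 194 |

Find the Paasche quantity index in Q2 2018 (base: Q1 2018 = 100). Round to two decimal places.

Paasche quantity index uses current-period prices as weights.
ΣP(Q2 2018)·Q(Q2 2018) = 7.47×109 + 1.52×194 = 814.23 + 294.88 = 1109.11
ΣP(Q2 2018)·Q(Q1 2018) = 7.47×89 + 1.52×238 = 664.83 + 361.76 = 1026.59
Index = 1109.11 / 1026.59 × 100 = 108.0383

108.04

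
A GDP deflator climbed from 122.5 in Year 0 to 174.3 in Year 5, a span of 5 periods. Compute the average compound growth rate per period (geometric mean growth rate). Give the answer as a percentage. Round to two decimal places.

Growth factor = (174.3/122.5)^(1/5) = (1.422857)^(1/5) = 1.073080
Growth rate = 1.073080 − 1 = 0.073080 = 7.3080%

7.31%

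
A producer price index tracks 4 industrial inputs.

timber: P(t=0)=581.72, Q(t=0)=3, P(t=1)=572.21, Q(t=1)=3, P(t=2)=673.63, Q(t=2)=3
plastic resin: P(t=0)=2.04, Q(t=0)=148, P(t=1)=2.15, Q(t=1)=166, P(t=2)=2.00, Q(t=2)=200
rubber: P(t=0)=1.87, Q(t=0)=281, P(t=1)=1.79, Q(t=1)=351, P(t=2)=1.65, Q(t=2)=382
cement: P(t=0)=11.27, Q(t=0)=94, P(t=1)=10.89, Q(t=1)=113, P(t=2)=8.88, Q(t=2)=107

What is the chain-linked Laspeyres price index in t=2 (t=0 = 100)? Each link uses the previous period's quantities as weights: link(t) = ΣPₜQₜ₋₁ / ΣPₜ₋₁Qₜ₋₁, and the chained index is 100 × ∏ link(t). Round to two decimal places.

98.14

Link t=0→t=1:
ΣP(t=1)Q(t=0) = 572.21×3 + 2.15×148 + 1.79×281 + 10.89×94 = 1716.63 + 318.2 + 502.99 + 1023.66 = 3561.48
ΣP(t=0)Q(t=0) = 581.72×3 + 2.04×148 + 1.87×281 + 11.27×94 = 1745.16 + 301.92 + 525.47 + 1059.38 = 3631.93
link = 3561.48/3631.93 = 0.980603
Link t=1→t=2:
ΣP(t=2)Q(t=1) = 673.63×3 + 2.00×166 + 1.65×351 + 8.88×113 = 2020.89 + 332 + 579.15 + 1003.44 = 3935.48
ΣP(t=1)Q(t=1) = 572.21×3 + 2.15×166 + 1.79×351 + 10.89×113 = 1716.63 + 356.9 + 628.29 + 1230.57 = 3932.39
link = 3935.48/3932.39 = 1.000786
Chained index = 100 × 0.980603 × 1.000786 = 98.1373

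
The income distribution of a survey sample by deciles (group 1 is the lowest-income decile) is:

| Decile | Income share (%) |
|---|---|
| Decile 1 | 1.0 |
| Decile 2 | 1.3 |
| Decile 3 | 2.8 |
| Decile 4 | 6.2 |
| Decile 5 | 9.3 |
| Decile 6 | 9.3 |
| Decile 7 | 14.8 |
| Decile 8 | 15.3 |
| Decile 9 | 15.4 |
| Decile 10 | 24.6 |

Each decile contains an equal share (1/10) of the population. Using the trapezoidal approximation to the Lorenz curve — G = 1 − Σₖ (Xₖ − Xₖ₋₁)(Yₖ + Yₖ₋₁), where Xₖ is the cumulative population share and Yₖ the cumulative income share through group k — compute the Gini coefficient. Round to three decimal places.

Cumulative income shares Yₖ: 0.0100, 0.0230, 0.0510, 0.1130, 0.2060, 0.2990, 0.4470, 0.6000, 0.7540, 1.0000
Σ (Xₖ−Xₖ₋₁)(Yₖ+Yₖ₋₁) = (1/10)(0.0100+0.0000) + (1/10)(0.0230+0.0100) + (1/10)(0.0510+0.0230) + (1/10)(0.1130+0.0510) + (1/10)(0.2060+0.1130) + (1/10)(0.2990+0.2060) + (1/10)(0.4470+0.2990) + (1/10)(0.6000+0.4470) + (1/10)(0.7540+0.6000) + (1/10)(1.0000+0.7540)
  = 0.0010 + 0.0033 + 0.0074 + 0.0164 + 0.0319 + 0.0505 + 0.0746 + 0.1047 + 0.1354 + 0.1754 = 0.6006
G = 1 − 0.6006 = 0.3994

0.399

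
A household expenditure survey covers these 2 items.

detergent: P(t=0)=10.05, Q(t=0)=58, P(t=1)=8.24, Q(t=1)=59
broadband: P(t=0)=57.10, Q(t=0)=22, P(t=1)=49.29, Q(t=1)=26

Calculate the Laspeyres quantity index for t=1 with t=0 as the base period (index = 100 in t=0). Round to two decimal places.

Laspeyres quantity index uses base-period prices as weights.
ΣP(t=0)·Q(t=1) = 10.05×59 + 57.10×26 = 592.95 + 1484.6 = 2077.55
ΣP(t=0)·Q(t=0) = 10.05×58 + 57.10×22 = 582.9 + 1256.2 = 1839.1
Index = 2077.55 / 1839.1 × 100 = 112.9656

112.97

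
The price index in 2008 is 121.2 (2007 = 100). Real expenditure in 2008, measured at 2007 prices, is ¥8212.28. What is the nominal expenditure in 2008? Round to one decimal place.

9953.3

Nominal = Real × (Index/100) = 8212.28 × (121.2/100)
        = 8212.28 × 1.212 = 9953.2834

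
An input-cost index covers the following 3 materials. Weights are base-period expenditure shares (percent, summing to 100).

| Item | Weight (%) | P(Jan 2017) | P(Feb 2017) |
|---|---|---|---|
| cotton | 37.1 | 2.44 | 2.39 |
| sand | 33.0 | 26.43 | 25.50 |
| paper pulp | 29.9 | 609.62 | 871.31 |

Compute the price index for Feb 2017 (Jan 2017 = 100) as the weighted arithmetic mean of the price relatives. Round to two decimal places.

110.91

cotton: 37.1 × (2.39/2.44) = 37.1 × 0.979508 = 36.3398
sand: 33.0 × (25.50/26.43) = 33.0 × 0.964813 = 31.8388
paper pulp: 29.9 × (871.31/609.62) = 29.9 × 1.429267 = 42.7351
Index = Σ wᵢ·(p₁ᵢ/p₀ᵢ) = 36.3398 + 31.8388 + 42.7351 = 110.9137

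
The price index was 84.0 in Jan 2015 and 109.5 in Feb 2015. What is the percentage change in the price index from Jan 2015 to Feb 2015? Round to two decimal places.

Change = (109.5 − 84.0) / 84.0 × 100
       = 25.5 / 84.0 × 100 = 30.3571%

30.36%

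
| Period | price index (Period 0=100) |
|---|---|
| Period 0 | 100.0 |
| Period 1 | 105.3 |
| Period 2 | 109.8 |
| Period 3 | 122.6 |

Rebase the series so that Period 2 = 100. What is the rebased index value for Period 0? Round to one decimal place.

91.1

Rebased(Period 0) = 100.0 / 109.8 × 100 = 91.0747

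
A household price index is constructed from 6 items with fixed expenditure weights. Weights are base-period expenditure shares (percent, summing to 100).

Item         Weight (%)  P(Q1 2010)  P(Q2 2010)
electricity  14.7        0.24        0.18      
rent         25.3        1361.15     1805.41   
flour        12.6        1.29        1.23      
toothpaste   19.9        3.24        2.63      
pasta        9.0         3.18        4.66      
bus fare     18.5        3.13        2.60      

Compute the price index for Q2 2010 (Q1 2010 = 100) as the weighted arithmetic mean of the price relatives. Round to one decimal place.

101.3

electricity: 14.7 × (0.18/0.24) = 14.7 × 0.750000 = 11.0250
rent: 25.3 × (1805.41/1361.15) = 25.3 × 1.326386 = 33.5576
flour: 12.6 × (1.23/1.29) = 12.6 × 0.953488 = 12.0140
toothpaste: 19.9 × (2.63/3.24) = 19.9 × 0.811728 = 16.1534
pasta: 9.0 × (4.66/3.18) = 9.0 × 1.465409 = 13.1887
bus fare: 18.5 × (2.60/3.13) = 18.5 × 0.830671 = 15.3674
Index = Σ wᵢ·(p₁ᵢ/p₀ᵢ) = 11.0250 + 33.5576 + 12.0140 + 16.1534 + 13.1887 + 15.3674 = 101.3060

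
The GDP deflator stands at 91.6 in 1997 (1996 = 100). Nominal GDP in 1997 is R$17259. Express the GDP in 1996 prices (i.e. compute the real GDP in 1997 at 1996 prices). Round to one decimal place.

18841.7

Real = Nominal ÷ (Index/100) = 17259 ÷ (91.6/100)
     = 17259 ÷ 0.916 = 18841.7031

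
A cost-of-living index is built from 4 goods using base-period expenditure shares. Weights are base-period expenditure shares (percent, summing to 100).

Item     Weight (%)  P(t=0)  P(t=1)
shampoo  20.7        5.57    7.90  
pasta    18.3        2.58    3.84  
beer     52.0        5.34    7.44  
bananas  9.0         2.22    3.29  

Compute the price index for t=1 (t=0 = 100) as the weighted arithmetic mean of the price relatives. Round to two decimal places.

142.38

shampoo: 20.7 × (7.90/5.57) = 20.7 × 1.418312 = 29.3591
pasta: 18.3 × (3.84/2.58) = 18.3 × 1.488372 = 27.2372
beer: 52.0 × (7.44/5.34) = 52.0 × 1.393258 = 72.4494
bananas: 9.0 × (3.29/2.22) = 9.0 × 1.481982 = 13.3378
Index = Σ wᵢ·(p₁ᵢ/p₀ᵢ) = 29.3591 + 27.2372 + 72.4494 + 13.3378 = 142.3836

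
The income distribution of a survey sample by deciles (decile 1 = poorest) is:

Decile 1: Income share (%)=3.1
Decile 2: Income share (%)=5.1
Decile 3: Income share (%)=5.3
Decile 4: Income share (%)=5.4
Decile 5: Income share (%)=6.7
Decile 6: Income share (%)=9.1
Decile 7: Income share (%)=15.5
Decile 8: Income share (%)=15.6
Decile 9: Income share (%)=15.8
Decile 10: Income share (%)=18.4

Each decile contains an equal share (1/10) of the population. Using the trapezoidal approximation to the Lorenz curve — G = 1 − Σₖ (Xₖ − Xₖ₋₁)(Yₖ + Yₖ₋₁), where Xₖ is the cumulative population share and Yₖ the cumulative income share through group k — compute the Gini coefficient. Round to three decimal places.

Cumulative income shares Yₖ: 0.0310, 0.0820, 0.1350, 0.1890, 0.2560, 0.3470, 0.5020, 0.6580, 0.8160, 1.0000
Σ (Xₖ−Xₖ₋₁)(Yₖ+Yₖ₋₁) = (1/10)(0.0310+0.0000) + (1/10)(0.0820+0.0310) + (1/10)(0.1350+0.0820) + (1/10)(0.1890+0.1350) + (1/10)(0.2560+0.1890) + (1/10)(0.3470+0.2560) + (1/10)(0.5020+0.3470) + (1/10)(0.6580+0.5020) + (1/10)(0.8160+0.6580) + (1/10)(1.0000+0.8160)
  = 0.0031 + 0.0113 + 0.0217 + 0.0324 + 0.0445 + 0.0603 + 0.0849 + 0.1160 + 0.1474 + 0.1816 = 0.7032
G = 1 − 0.7032 = 0.2968

0.297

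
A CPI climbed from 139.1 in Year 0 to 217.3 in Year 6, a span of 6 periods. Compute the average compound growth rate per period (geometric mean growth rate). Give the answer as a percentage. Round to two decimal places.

7.72%

Growth factor = (217.3/139.1)^(1/6) = (1.562185)^(1/6) = 1.077181
Growth rate = 1.077181 − 1 = 0.077181 = 7.7181%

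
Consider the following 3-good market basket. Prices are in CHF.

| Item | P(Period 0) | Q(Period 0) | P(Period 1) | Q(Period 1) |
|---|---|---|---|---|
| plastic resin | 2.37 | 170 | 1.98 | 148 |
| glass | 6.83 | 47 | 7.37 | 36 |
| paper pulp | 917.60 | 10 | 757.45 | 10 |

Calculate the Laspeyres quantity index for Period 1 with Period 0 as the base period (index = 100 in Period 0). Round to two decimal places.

98.71

Laspeyres quantity index uses base-period prices as weights.
ΣP(Period 0)·Q(Period 1) = 2.37×148 + 6.83×36 + 917.60×10 = 350.76 + 245.88 + 9176 = 9772.64
ΣP(Period 0)·Q(Period 0) = 2.37×170 + 6.83×47 + 917.60×10 = 402.9 + 321.01 + 9176 = 9899.91
Index = 9772.64 / 9899.91 × 100 = 98.7144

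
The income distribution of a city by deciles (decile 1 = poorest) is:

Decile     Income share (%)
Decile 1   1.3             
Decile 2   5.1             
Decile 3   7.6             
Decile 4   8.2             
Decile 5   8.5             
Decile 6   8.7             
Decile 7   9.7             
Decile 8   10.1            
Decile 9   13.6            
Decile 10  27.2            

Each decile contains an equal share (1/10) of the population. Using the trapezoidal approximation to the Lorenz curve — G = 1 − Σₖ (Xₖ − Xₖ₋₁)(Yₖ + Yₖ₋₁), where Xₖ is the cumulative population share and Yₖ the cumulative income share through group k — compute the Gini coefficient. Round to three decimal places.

Cumulative income shares Yₖ: 0.0130, 0.0640, 0.1400, 0.2220, 0.3070, 0.3940, 0.4910, 0.5920, 0.7280, 1.0000
Σ (Xₖ−Xₖ₋₁)(Yₖ+Yₖ₋₁) = (1/10)(0.0130+0.0000) + (1/10)(0.0640+0.0130) + (1/10)(0.1400+0.0640) + (1/10)(0.2220+0.1400) + (1/10)(0.3070+0.2220) + (1/10)(0.3940+0.3070) + (1/10)(0.4910+0.3940) + (1/10)(0.5920+0.4910) + (1/10)(0.7280+0.5920) + (1/10)(1.0000+0.7280)
  = 0.0013 + 0.0077 + 0.0204 + 0.0362 + 0.0529 + 0.0701 + 0.0885 + 0.1083 + 0.1320 + 0.1728 = 0.6902
G = 1 − 0.6902 = 0.3098

0.310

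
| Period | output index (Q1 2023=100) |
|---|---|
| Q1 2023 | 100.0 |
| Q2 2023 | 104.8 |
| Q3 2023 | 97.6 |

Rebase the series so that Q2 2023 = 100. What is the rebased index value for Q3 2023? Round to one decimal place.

93.1

Rebased(Q3 2023) = 97.6 / 104.8 × 100 = 93.1298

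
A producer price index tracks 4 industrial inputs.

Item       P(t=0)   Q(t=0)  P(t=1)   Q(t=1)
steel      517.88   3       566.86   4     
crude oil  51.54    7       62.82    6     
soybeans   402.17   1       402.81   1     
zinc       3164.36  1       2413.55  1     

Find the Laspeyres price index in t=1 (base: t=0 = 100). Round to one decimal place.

Laspeyres price index uses base-period quantities as weights.
ΣP(t=1)·Q(t=0) = 566.86×3 + 62.82×7 + 402.81×1 + 2413.55×1 = 1700.58 + 439.74 + 402.81 + 2413.55 = 4956.68
ΣP(t=0)·Q(t=0) = 517.88×3 + 51.54×7 + 402.17×1 + 3164.36×1 = 1553.64 + 360.78 + 402.17 + 3164.36 = 5480.95
Index = 4956.68 / 5480.95 × 100 = 90.4347

90.4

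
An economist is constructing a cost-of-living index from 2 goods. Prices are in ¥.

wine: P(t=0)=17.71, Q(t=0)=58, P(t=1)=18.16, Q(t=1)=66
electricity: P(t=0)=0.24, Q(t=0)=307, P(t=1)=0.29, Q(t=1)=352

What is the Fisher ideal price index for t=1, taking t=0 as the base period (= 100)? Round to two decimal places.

103.77

Laspeyres component (base-period weights):
ΣP(t=1)Q(t=0) = 18.16×58 + 0.29×307 = 1053.28 + 89.03 = 1142.31
ΣP(t=0)Q(t=0) = 17.71×58 + 0.24×307 = 1027.18 + 73.68 = 1100.86
L = 1142.31 / 1100.86 × 100 = 103.7652
Paasche component (current-period weights):
ΣP(t=1)Q(t=1) = 18.16×66 + 0.29×352 = 1198.56 + 102.08 = 1300.64
ΣP(t=0)Q(t=1) = 17.71×66 + 0.24×352 = 1168.86 + 84.48 = 1253.34
P = 1300.64 / 1253.34 × 100 = 103.7739
Fisher = √(L × P) = √(103.7652 × 103.7739) = 103.7696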